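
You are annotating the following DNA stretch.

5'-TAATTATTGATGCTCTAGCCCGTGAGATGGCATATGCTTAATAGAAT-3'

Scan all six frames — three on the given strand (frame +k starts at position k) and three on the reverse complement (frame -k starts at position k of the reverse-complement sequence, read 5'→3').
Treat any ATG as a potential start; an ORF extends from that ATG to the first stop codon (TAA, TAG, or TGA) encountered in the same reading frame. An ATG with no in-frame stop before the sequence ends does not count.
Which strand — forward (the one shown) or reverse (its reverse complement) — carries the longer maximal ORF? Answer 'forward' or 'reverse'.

reverse

Reverse complement (5'→3'): ATTCTATTAAGCATATGCCATCTCACGGGCTAGAGCATCAATAATTA
Frame +1: TAA TTA TTG ATG CTC TAG CCC GTG AGA TGG CAT ATG CTT AAT AGA — ATG at 10, stop TAG at 16 → 9 nt.
Frame +2: AAT TAT TGA TGC TCT AGC CCG TGA GAT GGC ATA TGC TTA ATA GAA — no ATG→stop ORF.
Frame +3: ATT ATT GAT GCT CTA GCC CGT GAG ATG GCA TAT GCT TAA TAG AAT — ATG at 27, stop TAA at 39 → 15 nt.
Frame -1: ATT CTA TTA AGC ATA TGC CAT CTC ACG GGC TAG AGC ATC AAT AAT — no ATG→stop ORF.
Frame -2: TTC TAT TAA GCA TAT GCC ATC TCA CGG GCT AGA GCA TCA ATA ATT — no ATG→stop ORF.
Frame -3: TCT ATT AAG CAT ATG CCA TCT CAC GGG CTA GAG CAT CAA TAA TTA — ATG at 15, stop TAA at 42 → 30 nt.
Forward-strand max 15 nt; reverse-strand max 30 nt. The reverse strand has the longer ORF.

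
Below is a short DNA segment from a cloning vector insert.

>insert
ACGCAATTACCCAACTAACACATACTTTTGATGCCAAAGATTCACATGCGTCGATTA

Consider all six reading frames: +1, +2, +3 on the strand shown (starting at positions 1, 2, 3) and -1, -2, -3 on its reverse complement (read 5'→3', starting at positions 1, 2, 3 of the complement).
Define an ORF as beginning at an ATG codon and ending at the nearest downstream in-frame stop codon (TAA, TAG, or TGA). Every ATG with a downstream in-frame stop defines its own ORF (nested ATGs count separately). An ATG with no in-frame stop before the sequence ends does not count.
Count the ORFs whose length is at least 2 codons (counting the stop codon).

Reverse complement (5'→3'): TAATCGACGCATGTGAATCTTTGGCATCAAAAGTATGTGTTAGTTGGGTAATTGCGT
Frame +1: ACG CAA TTA CCC AAC TAA CAC ATA CTT TTG ATG CCA AAG ATT CAC ATG CGT CGA TTA — no ATG→stop ORF.
Frame +2: CGC AAT TAC CCA ACT AAC ACA TAC TTT TGA TGC CAA AGA TTC ACA TGC GTC GAT — no ATG→stop ORF.
Frame +3: GCA ATT ACC CAA CTA ACA CAT ACT TTT GAT GCC AAA GAT TCA CAT GCG TCG ATT — no ATG→stop ORF.
Frame -1: TAA TCG ACG CAT GTG AAT CTT TGG CAT CAA AAG TAT GTG TTA GTT GGG TAA TTG CGT — no ATG→stop ORF.
Frame -2: AAT CGA CGC ATG TGA ATC TTT GGC ATC AAA AGT ATG TGT TAG TTG GGT AAT TGC — ATG at 11, stop TGA at 14 → 6 nt; ATG at 35, stop TAG at 41 → 9 nt.
Frame -3: ATC GAC GCA TGT GAA TCT TTG GCA TCA AAA GTA TGT GTT AGT TGG GTA ATT GCG — no ATG→stop ORF.
ORFs ≥ 2 codons: frame -2 11–16 (2 codons), frame -2 35–43 (3 codons). Count = 2.

2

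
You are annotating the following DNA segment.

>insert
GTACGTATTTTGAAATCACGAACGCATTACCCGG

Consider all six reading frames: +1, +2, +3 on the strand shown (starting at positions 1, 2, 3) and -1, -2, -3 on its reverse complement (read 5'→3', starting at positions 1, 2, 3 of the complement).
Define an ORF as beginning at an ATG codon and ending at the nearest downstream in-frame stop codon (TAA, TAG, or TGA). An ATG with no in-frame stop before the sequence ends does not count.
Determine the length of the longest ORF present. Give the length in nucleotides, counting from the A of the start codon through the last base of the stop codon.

12

Reverse complement (5'→3'): CCGGGTAATGCGTTCGTGATTTCAAAATACGTAC
Frame +1: GTA CGT ATT TTG AAA TCA CGA ACG CAT TAC CCG — no ATG→stop ORF.
Frame +2: TAC GTA TTT TGA AAT CAC GAA CGC ATT ACC CGG — no ATG→stop ORF.
Frame +3: ACG TAT TTT GAA ATC ACG AAC GCA TTA CCC — no ATG→stop ORF.
Frame -1: CCG GGT AAT GCG TTC GTG ATT TCA AAA TAC GTA — no ATG→stop ORF.
Frame -2: CGG GTA ATG CGT TCG TGA TTT CAA AAT ACG TAC — ATG at 8, stop TGA at 17 → 12 nt.
Frame -3: GGG TAA TGC GTT CGT GAT TTC AAA ATA CGT — no ATG→stop ORF.
Longest: frame -2, positions 8–19, 12 nt = 4 codons = 3 aa. → 12 nucleotides.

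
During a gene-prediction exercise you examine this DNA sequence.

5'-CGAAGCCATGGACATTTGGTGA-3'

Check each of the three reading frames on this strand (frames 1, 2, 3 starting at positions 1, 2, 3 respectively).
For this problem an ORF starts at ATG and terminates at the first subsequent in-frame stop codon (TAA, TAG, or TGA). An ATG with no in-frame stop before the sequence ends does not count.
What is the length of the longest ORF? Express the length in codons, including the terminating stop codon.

5

Frame 1: CGA AGC CAT GGA CAT TTG GTG — no ATG→stop ORF.
Frame 2: GAA GCC ATG GAC ATT TGG TGA — ATG at 8, stop TGA at 20 → 15 nt.
Frame 3: AAG CCA TGG ACA TTT GGT — no ATG→stop ORF.
Longest: frame 2, positions 8–22, 15 nt = 5 codons = 4 aa. → 5 codons.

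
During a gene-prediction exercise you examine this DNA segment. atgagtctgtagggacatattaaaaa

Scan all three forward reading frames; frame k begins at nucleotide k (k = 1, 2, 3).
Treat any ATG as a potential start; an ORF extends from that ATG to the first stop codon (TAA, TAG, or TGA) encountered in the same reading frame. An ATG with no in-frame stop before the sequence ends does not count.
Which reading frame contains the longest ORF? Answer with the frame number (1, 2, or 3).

Frame 1: ATG AGT CTG TAG GGA CAT ATT AAA — ATG at 1, stop TAG at 10 → 12 nt.
Frame 2: TGA GTC TGT AGG GAC ATA TTA AAA — no ATG→stop ORF.
Frame 3: GAG TCT GTA GGG ACA TAT TAA AAA — no ATG→stop ORF.
Longest ORF is 12 nt in frame 1 (positions 1–12).

1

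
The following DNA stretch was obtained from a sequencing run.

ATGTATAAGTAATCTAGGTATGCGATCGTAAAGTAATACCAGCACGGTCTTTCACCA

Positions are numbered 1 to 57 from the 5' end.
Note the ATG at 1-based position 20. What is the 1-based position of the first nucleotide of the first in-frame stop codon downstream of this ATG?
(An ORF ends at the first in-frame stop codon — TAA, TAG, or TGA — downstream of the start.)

29

Codons from position 20: ATG (20–22), CGA (23–25), TCG (26–28), TAA (29–31).
TAA is a stop codon; it begins at position 29.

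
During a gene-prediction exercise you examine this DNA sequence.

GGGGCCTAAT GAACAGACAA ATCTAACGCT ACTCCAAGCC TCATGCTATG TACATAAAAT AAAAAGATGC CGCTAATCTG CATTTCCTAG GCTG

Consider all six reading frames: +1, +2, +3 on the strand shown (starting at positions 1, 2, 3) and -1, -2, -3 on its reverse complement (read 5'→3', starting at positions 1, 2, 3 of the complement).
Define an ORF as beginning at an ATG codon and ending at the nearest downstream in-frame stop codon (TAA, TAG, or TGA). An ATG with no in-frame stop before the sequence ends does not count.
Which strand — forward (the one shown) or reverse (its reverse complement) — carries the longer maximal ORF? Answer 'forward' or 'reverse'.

reverse

Reverse complement (5'→3'): CAGCCTAGGAAATGCAGATTAGCGGCATCTTTTTATTTTATGTACATAGCATGAGGCTTGGAGTAGCGTTAGATTTGTCTGTTCATTAGGCCCC
Frame +1: GGG GCC TAA TGA ACA GAC AAA TCT AAC GCT ACT CCA AGC CTC ATG CTA TGT ACA TAA AAT AAA AAG ATG CCG CTA ATC TGC ATT TCC TAG GCT — ATG at 43, stop TAA at 55 → 15 nt; ATG at 67, stop TAG at 88 → 24 nt.
Frame +2: GGG CCT AAT GAA CAG ACA AAT CTA ACG CTA CTC CAA GCC TCA TGC TAT GTA CAT AAA ATA AAA AGA TGC CGC TAA TCT GCA TTT CCT AGG CTG — no ATG→stop ORF.
Frame +3: GGC CTA ATG AAC AGA CAA ATC TAA CGC TAC TCC AAG CCT CAT GCT ATG TAC ATA AAA TAA AAA GAT GCC GCT AAT CTG CAT TTC CTA GGC — ATG at 9, stop TAA at 24 → 18 nt; ATG at 48, stop TAA at 60 → 15 nt.
Frame -1: CAG CCT AGG AAA TGC AGA TTA GCG GCA TCT TTT TAT TTT ATG TAC ATA GCA TGA GGC TTG GAG TAG CGT TAG ATT TGT CTG TTC ATT AGG CCC — ATG at 40, stop TGA at 52 → 15 nt.
Frame -2: AGC CTA GGA AAT GCA GAT TAG CGG CAT CTT TTT ATT TTA TGT ACA TAG CAT GAG GCT TGG AGT AGC GTT AGA TTT GTC TGT TCA TTA GGC CCC — no ATG→stop ORF.
Frame -3: GCC TAG GAA ATG CAG ATT AGC GGC ATC TTT TTA TTT TAT GTA CAT AGC ATG AGG CTT GGA GTA GCG TTA GAT TTG TCT GTT CAT TAG GCC — ATG at 12, stop TAG at 87 → 78 nt; ATG at 51, stop TAG at 87 → 39 nt.
Forward-strand max 24 nt; reverse-strand max 78 nt. The reverse strand has the longer ORF.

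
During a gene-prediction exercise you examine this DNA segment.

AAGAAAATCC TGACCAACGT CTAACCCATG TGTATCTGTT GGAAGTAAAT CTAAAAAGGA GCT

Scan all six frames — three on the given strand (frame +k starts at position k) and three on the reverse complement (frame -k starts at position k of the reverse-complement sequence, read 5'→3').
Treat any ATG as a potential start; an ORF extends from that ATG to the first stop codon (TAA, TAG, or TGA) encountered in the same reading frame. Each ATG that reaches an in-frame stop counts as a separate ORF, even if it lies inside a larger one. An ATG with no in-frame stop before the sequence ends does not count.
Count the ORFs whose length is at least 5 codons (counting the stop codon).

1

Reverse complement (5'→3'): AGCTCCTTTTTAGATTTACTTCCAACAGATACACATGGGTTAGACGTTGGTCAGGATTTTCTT
Frame +1: AAG AAA ATC CTG ACC AAC GTC TAA CCC ATG TGT ATC TGT TGG AAG TAA ATC TAA AAA GGA GCT — ATG at 28, stop TAA at 46 → 21 nt.
Frame +2: AGA AAA TCC TGA CCA ACG TCT AAC CCA TGT GTA TCT GTT GGA AGT AAA TCT AAA AAG GAG — no ATG→stop ORF.
Frame +3: GAA AAT CCT GAC CAA CGT CTA ACC CAT GTG TAT CTG TTG GAA GTA AAT CTA AAA AGG AGC — no ATG→stop ORF.
Frame -1: AGC TCC TTT TTA GAT TTA CTT CCA ACA GAT ACA CAT GGG TTA GAC GTT GGT CAG GAT TTT CTT — no ATG→stop ORF.
Frame -2: GCT CCT TTT TAG ATT TAC TTC CAA CAG ATA CAC ATG GGT TAG ACG TTG GTC AGG ATT TTC — ATG at 35, stop TAG at 41 → 9 nt.
Frame -3: CTC CTT TTT AGA TTT ACT TCC AAC AGA TAC ACA TGG GTT AGA CGT TGG TCA GGA TTT TCT — no ATG→stop ORF.
ORFs ≥ 5 codons: frame +1 28–48 (7 codons). Count = 1.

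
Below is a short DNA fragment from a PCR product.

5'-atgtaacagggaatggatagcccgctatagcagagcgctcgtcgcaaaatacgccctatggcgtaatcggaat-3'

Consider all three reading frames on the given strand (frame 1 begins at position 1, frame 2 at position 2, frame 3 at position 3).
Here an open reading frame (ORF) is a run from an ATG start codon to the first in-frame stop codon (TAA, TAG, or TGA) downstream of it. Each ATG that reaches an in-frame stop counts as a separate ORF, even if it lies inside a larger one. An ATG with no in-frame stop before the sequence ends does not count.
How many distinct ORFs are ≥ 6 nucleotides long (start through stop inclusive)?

3

Frame 1: ATG TAA CAG GGA ATG GAT AGC CCG CTA TAG CAG AGC GCT CGT CGC AAA ATA CGC CCT ATG GCG TAA TCG GAA — ATG at 1, stop TAA at 4 → 6 nt; ATG at 13, stop TAG at 28 → 18 nt; ATG at 58, stop TAA at 64 → 9 nt.
Frame 2: TGT AAC AGG GAA TGG ATA GCC CGC TAT AGC AGA GCG CTC GTC GCA AAA TAC GCC CTA TGG CGT AAT CGG AAT — no ATG→stop ORF.
Frame 3: GTA ACA GGG AAT GGA TAG CCC GCT ATA GCA GAG CGC TCG TCG CAA AAT ACG CCC TAT GGC GTA ATC GGA — no ATG→stop ORF.
ORFs ≥ 6 nucleotides: frame 1 1–6 (6 nucleotides), frame 1 13–30 (18 nucleotides), frame 1 58–66 (9 nucleotides). Count = 3.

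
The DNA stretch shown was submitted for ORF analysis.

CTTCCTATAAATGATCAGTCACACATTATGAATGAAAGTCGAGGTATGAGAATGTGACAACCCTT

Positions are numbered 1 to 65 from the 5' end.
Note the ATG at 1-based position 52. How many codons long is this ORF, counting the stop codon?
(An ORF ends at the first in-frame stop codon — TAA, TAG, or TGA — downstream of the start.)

Codons from position 52: ATG (52–54), TGA (55–57).
TGA is the first in-frame stop; that's 2 codons including the stop.

2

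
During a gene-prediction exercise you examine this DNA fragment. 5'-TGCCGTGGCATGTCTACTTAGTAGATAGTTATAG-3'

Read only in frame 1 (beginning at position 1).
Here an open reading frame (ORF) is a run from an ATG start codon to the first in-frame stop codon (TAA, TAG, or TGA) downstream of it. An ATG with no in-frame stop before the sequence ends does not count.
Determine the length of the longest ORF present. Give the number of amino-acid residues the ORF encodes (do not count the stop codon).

Frame 1: TGC CGT GGC ATG TCT ACT TAG TAG ATA GTT ATA — ATG at 10, stop TAG at 19 → 12 nt.
Longest: frame 1, positions 10–21, 12 nt = 4 codons = 3 aa. → 3 amino acids.

3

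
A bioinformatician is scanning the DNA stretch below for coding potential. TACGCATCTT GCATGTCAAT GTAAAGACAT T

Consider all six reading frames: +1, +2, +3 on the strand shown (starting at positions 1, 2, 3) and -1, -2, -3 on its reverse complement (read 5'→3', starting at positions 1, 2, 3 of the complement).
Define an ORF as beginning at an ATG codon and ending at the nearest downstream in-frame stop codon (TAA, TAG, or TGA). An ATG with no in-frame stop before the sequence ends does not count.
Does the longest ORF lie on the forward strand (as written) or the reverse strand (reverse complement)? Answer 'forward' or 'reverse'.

Reverse complement (5'→3'): AATGTCTTTACATTGACATGCAAGATGCGTA
Frame +1: TAC GCA TCT TGC ATG TCA ATG TAA AGA CAT — ATG at 13, stop TAA at 22 → 12 nt; ATG at 19, stop TAA at 22 → 6 nt.
Frame +2: ACG CAT CTT GCA TGT CAA TGT AAA GAC ATT — no ATG→stop ORF.
Frame +3: CGC ATC TTG CAT GTC AAT GTA AAG ACA — no ATG→stop ORF.
Frame -1: AAT GTC TTT ACA TTG ACA TGC AAG ATG CGT — no ATG→stop ORF.
Frame -2: ATG TCT TTA CAT TGA CAT GCA AGA TGC GTA — ATG at 2, stop TGA at 14 → 15 nt.
Frame -3: TGT CTT TAC ATT GAC ATG CAA GAT GCG — no ATG→stop ORF.
Forward-strand max 12 nt; reverse-strand max 15 nt. The reverse strand has the longer ORF.

reverse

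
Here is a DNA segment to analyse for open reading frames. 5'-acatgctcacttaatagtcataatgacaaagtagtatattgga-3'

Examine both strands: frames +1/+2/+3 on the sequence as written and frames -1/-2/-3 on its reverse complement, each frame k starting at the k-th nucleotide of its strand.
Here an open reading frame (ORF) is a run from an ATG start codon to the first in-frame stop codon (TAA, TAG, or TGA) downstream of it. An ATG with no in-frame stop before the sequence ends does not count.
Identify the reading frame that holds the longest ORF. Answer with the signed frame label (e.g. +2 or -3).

Reverse complement (5'→3'): TCCAATATACTACTTTGTCATTATGACTATTAAGTGAGCATGT
Frame +1: ACA TGC TCA CTT AAT AGT CAT AAT GAC AAA GTA GTA TAT TGG — no ATG→stop ORF.
Frame +2: CAT GCT CAC TTA ATA GTC ATA ATG ACA AAG TAG TAT ATT GGA — ATG at 23, stop TAG at 32 → 12 nt.
Frame +3: ATG CTC ACT TAA TAG TCA TAA TGA CAA AGT AGT ATA TTG — ATG at 3, stop TAA at 12 → 12 nt.
Frame -1: TCC AAT ATA CTA CTT TGT CAT TAT GAC TAT TAA GTG AGC ATG — no ATG→stop ORF.
Frame -2: CCA ATA TAC TAC TTT GTC ATT ATG ACT ATT AAG TGA GCA TGT — ATG at 23, stop TGA at 35 → 15 nt.
Frame -3: CAA TAT ACT ACT TTG TCA TTA TGA CTA TTA AGT GAG CAT — no ATG→stop ORF.
Longest ORF is 15 nt in frame -2 (positions 23–37).

-2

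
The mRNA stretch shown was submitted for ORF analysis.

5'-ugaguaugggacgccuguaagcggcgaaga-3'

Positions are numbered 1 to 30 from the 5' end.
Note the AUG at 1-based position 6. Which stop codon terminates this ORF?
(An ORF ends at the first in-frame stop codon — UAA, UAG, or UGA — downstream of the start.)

UAA

Codons from position 6: AUG (6–8), GGA (9–11), CGC (12–14), CUG (15–17), UAA (18–20).
The first in-frame stop codon is UAA.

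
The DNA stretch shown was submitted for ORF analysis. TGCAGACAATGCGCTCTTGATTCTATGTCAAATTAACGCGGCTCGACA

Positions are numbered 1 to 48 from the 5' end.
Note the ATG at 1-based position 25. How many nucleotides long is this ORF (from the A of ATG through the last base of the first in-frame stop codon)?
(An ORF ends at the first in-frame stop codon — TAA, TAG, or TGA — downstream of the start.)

12

Codons from position 25: ATG (25–27), TCA (28–30), AAT (31–33), TAA (34–36).
TAA is the first in-frame stop; ORF spans 25–36, 12 nucleotides.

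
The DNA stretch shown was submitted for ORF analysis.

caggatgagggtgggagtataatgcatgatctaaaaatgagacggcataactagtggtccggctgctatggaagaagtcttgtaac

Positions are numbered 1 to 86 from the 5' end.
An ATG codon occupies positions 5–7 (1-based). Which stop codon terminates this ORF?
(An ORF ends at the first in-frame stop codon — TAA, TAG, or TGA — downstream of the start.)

TAA

Codons from position 5: ATG (5–7), AGG (8–10), GTG (11–13), GGA (14–16), GTA (17–19), TAA (20–22).
The first in-frame stop codon is TAA.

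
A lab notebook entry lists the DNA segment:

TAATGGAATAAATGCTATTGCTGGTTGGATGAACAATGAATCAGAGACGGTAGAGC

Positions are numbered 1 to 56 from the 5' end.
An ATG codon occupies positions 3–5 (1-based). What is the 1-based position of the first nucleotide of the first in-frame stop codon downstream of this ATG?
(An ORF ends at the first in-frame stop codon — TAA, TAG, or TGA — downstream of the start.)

Codons from position 3: ATG (3–5), GAA (6–8), TAA (9–11).
TAA is a stop codon; it begins at position 9.

9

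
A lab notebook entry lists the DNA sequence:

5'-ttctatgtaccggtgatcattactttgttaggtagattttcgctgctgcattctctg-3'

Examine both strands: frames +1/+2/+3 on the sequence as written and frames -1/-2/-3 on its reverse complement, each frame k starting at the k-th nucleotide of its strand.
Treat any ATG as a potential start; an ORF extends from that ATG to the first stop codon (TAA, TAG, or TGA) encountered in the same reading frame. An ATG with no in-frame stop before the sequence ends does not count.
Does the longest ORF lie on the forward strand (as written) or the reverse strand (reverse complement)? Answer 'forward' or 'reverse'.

Reverse complement (5'→3'): CAGAGAATGCAGCAGCGAAAATCTACCTAACAAAGTAATGATCACCGGTACATAGAA
Frame +1: TTC TAT GTA CCG GTG ATC ATT ACT TTG TTA GGT AGA TTT TCG CTG CTG CAT TCT CTG — no ATG→stop ORF.
Frame +2: TCT ATG TAC CGG TGA TCA TTA CTT TGT TAG GTA GAT TTT CGC TGC TGC ATT CTC — ATG at 5, stop TGA at 14 → 12 nt.
Frame +3: CTA TGT ACC GGT GAT CAT TAC TTT GTT AGG TAG ATT TTC GCT GCT GCA TTC TCT — no ATG→stop ORF.
Frame -1: CAG AGA ATG CAG CAG CGA AAA TCT ACC TAA CAA AGT AAT GAT CAC CGG TAC ATA GAA — ATG at 7, stop TAA at 28 → 24 nt.
Frame -2: AGA GAA TGC AGC AGC GAA AAT CTA CCT AAC AAA GTA ATG ATC ACC GGT ACA TAG — ATG at 38, stop TAG at 53 → 18 nt.
Frame -3: GAG AAT GCA GCA GCG AAA ATC TAC CTA ACA AAG TAA TGA TCA CCG GTA CAT AGA — no ATG→stop ORF.
Forward-strand max 12 nt; reverse-strand max 24 nt. The reverse strand has the longer ORF.

reverse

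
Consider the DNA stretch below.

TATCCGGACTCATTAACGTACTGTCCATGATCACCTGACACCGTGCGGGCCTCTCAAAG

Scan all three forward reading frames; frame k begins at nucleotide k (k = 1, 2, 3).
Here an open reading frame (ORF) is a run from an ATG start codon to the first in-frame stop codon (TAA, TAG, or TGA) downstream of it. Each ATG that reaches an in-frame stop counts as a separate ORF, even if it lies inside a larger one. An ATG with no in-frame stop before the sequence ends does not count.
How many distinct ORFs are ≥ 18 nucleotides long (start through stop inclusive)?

0

Frame 1: TAT CCG GAC TCA TTA ACG TAC TGT CCA TGA TCA CCT GAC ACC GTG CGG GCC TCT CAA — no ATG→stop ORF.
Frame 2: ATC CGG ACT CAT TAA CGT ACT GTC CAT GAT CAC CTG ACA CCG TGC GGG CCT CTC AAA — no ATG→stop ORF.
Frame 3: TCC GGA CTC ATT AAC GTA CTG TCC ATG ATC ACC TGA CAC CGT GCG GGC CTC TCA AAG — ATG at 27, stop TGA at 36 → 12 nt.
No ORF reaches 18 nucleotides. Count = 0.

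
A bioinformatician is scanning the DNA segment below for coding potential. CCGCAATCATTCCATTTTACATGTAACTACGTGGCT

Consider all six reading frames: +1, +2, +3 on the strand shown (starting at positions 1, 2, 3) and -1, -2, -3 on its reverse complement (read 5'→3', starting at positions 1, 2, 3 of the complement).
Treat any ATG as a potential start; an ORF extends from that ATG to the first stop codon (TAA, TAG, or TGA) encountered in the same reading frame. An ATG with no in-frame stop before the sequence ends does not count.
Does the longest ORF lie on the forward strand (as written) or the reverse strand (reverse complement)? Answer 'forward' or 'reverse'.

Reverse complement (5'→3'): AGCCACGTAGTTACATGTAAAATGGAATGATTGCGG
Frame +1: CCG CAA TCA TTC CAT TTT ACA TGT AAC TAC GTG GCT — no ATG→stop ORF.
Frame +2: CGC AAT CAT TCC ATT TTA CAT GTA ACT ACG TGG — no ATG→stop ORF.
Frame +3: GCA ATC ATT CCA TTT TAC ATG TAA CTA CGT GGC — ATG at 21, stop TAA at 24 → 6 nt.
Frame -1: AGC CAC GTA GTT ACA TGT AAA ATG GAA TGA TTG CGG — ATG at 22, stop TGA at 28 → 9 nt.
Frame -2: GCC ACG TAG TTA CAT GTA AAA TGG AAT GAT TGC — no ATG→stop ORF.
Frame -3: CCA CGT AGT TAC ATG TAA AAT GGA ATG ATT GCG — ATG at 15, stop TAA at 18 → 6 nt.
Forward-strand max 6 nt; reverse-strand max 9 nt. The reverse strand has the longer ORF.

reverse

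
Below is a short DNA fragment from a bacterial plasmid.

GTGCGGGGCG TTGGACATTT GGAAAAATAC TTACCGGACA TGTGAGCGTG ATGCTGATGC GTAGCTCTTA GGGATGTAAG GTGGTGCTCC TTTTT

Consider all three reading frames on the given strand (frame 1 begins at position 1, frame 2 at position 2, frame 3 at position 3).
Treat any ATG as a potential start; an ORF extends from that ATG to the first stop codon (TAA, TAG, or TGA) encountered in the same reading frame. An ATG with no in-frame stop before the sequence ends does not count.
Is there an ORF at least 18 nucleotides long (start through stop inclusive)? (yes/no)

Frame 1: GTG CGG GGC GTT GGA CAT TTG GAA AAA TAC TTA CCG GAC ATG TGA GCG TGA TGC TGA TGC GTA GCT CTT AGG GAT GTA AGG TGG TGC TCC TTT — ATG at 40, stop TGA at 43 → 6 nt.
Frame 2: TGC GGG GCG TTG GAC ATT TGG AAA AAT ACT TAC CGG ACA TGT GAG CGT GAT GCT GAT GCG TAG CTC TTA GGG ATG TAA GGT GGT GCT CCT TTT — ATG at 74, stop TAA at 77 → 6 nt.
Frame 3: GCG GGG CGT TGG ACA TTT GGA AAA ATA CTT ACC GGA CAT GTG AGC GTG ATG CTG ATG CGT AGC TCT TAG GGA TGT AAG GTG GTG CTC CTT TTT — ATG at 51, stop TAG at 69 → 21 nt; ATG at 57, stop TAG at 69 → 15 nt.
Frame 3 has an ORF of 21 nucleotides (positions 51–71) ≥ 18, so yes.

yes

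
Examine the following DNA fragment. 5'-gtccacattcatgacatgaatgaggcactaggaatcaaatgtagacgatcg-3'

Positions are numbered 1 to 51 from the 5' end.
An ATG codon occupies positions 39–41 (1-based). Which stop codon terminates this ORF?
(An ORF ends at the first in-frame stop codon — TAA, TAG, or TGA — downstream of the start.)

TAG

Codons from position 39: ATG (39–41), TAG (42–44).
The first in-frame stop codon is TAG.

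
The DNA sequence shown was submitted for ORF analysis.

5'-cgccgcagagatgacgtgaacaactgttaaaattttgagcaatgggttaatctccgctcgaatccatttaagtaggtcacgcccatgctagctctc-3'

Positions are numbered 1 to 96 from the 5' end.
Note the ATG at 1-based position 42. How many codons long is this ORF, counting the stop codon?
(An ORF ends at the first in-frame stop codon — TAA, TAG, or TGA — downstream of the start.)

Codons from position 42: ATG (42–44), GGT (45–47), TAA (48–50).
TAA is the first in-frame stop; that's 3 codons including the stop.

3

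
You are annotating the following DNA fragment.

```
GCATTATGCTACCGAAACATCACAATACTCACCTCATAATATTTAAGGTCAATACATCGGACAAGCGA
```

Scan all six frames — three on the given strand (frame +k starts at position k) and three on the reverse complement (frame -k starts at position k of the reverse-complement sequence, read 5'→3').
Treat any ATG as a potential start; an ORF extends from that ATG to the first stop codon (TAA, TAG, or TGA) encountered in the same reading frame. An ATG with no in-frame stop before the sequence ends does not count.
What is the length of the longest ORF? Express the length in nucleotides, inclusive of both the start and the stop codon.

12

Reverse complement (5'→3'): TCGCTTGTCCGATGTATTGACCTTAAATATTATGAGGTGAGTATTGTGATGTTTCGGTAGCATAATGC
Frame +1: GCA TTA TGC TAC CGA AAC ATC ACA ATA CTC ACC TCA TAA TAT TTA AGG TCA ATA CAT CGG ACA AGC — no ATG→stop ORF.
Frame +2: CAT TAT GCT ACC GAA ACA TCA CAA TAC TCA CCT CAT AAT ATT TAA GGT CAA TAC ATC GGA CAA GCG — no ATG→stop ORF.
Frame +3: ATT ATG CTA CCG AAA CAT CAC AAT ACT CAC CTC ATA ATA TTT AAG GTC AAT ACA TCG GAC AAG CGA — no ATG→stop ORF.
Frame -1: TCG CTT GTC CGA TGT ATT GAC CTT AAA TAT TAT GAG GTG AGT ATT GTG ATG TTT CGG TAG CAT AAT — ATG at 49, stop TAG at 58 → 12 nt.
Frame -2: CGC TTG TCC GAT GTA TTG ACC TTA AAT ATT ATG AGG TGA GTA TTG TGA TGT TTC GGT AGC ATA ATG — ATG at 32, stop TGA at 38 → 9 nt.
Frame -3: GCT TGT CCG ATG TAT TGA CCT TAA ATA TTA TGA GGT GAG TAT TGT GAT GTT TCG GTA GCA TAA TGC — ATG at 12, stop TGA at 18 → 9 nt.
Longest: frame -1, positions 49–60, 12 nt = 4 codons = 3 aa. → 12 nucleotides.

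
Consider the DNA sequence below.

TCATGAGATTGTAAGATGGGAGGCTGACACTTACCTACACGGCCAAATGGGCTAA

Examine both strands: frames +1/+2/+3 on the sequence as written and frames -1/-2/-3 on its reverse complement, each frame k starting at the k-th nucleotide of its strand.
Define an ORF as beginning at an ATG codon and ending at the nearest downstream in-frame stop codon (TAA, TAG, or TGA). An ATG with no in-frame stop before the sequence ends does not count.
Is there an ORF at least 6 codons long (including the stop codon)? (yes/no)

no

Reverse complement (5'→3'): TTAGCCCATTTGGCCGTGTAGGTAAGTGTCAGCCTCCCATCTTACAATCTCATGA
Frame +1: TCA TGA GAT TGT AAG ATG GGA GGC TGA CAC TTA CCT ACA CGG CCA AAT GGG CTA — ATG at 16, stop TGA at 25 → 12 nt.
Frame +2: CAT GAG ATT GTA AGA TGG GAG GCT GAC ACT TAC CTA CAC GGC CAA ATG GGC TAA — ATG at 47, stop TAA at 53 → 9 nt.
Frame +3: ATG AGA TTG TAA GAT GGG AGG CTG ACA CTT ACC TAC ACG GCC AAA TGG GCT — ATG at 3, stop TAA at 12 → 12 nt.
Frame -1: TTA GCC CAT TTG GCC GTG TAG GTA AGT GTC AGC CTC CCA TCT TAC AAT CTC ATG — no ATG→stop ORF.
Frame -2: TAG CCC ATT TGG CCG TGT AGG TAA GTG TCA GCC TCC CAT CTT ACA ATC TCA TGA — no ATG→stop ORF.
Frame -3: AGC CCA TTT GGC CGT GTA GGT AAG TGT CAG CCT CCC ATC TTA CAA TCT CAT — no ATG→stop ORF.
Largest ORF found is 4 codons < 6, so no.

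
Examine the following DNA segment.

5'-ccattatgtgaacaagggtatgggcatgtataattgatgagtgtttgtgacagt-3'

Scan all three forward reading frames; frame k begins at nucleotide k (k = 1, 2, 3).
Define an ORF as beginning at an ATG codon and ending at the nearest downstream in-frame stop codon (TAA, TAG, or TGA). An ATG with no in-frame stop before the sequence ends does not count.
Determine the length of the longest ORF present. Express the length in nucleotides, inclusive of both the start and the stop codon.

Frame 1: CCA TTA TGT GAA CAA GGG TAT GGG CAT GTA TAA TTG ATG AGT GTT TGT GAC AGT — no ATG→stop ORF.
Frame 2: CAT TAT GTG AAC AAG GGT ATG GGC ATG TAT AAT TGA TGA GTG TTT GTG ACA — ATG at 20, stop TGA at 35 → 18 nt; ATG at 26, stop TGA at 35 → 12 nt.
Frame 3: ATT ATG TGA ACA AGG GTA TGG GCA TGT ATA ATT GAT GAG TGT TTG TGA CAG — ATG at 6, stop TGA at 9 → 6 nt.
Longest: frame 2, positions 20–37, 18 nt = 6 codons = 5 aa. → 18 nucleotides.

18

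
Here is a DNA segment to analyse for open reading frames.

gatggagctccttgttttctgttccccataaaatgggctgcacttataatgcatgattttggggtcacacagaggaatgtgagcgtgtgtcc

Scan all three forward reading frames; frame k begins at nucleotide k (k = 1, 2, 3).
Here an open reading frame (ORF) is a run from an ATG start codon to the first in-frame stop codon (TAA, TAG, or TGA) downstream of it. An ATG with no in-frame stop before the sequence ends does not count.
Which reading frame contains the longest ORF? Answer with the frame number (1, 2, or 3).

Frame 1: GAT GGA GCT CCT TGT TTT CTG TTC CCC ATA AAA TGG GCT GCA CTT ATA ATG CAT GAT TTT GGG GTC ACA CAG AGG AAT GTG AGC GTG TGT — no ATG→stop ORF.
Frame 2: ATG GAG CTC CTT GTT TTC TGT TCC CCA TAA AAT GGG CTG CAC TTA TAA TGC ATG ATT TTG GGG TCA CAC AGA GGA ATG TGA GCG TGT GTC — ATG at 2, stop TAA at 29 → 30 nt; ATG at 53, stop TGA at 80 → 30 nt; ATG at 77, stop TGA at 80 → 6 nt.
Frame 3: TGG AGC TCC TTG TTT TCT GTT CCC CAT AAA ATG GGC TGC ACT TAT AAT GCA TGA TTT TGG GGT CAC ACA GAG GAA TGT GAG CGT GTG TCC — ATG at 33, stop TGA at 54 → 24 nt.
Longest ORF is 30 nt in frame 2 (positions 2–31).

2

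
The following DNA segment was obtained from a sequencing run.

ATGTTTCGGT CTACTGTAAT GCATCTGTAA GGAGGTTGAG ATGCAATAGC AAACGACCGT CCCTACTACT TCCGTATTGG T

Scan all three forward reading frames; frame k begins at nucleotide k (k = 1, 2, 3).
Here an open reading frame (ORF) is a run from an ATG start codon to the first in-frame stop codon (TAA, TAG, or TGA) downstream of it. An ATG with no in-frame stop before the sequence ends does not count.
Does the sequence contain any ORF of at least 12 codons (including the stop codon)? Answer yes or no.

Frame 1: ATG TTT CGG TCT ACT GTA ATG CAT CTG TAA GGA GGT TGA GAT GCA ATA GCA AAC GAC CGT CCC TAC TAC TTC CGT ATT GGT — ATG at 1, stop TAA at 28 → 30 nt; ATG at 19, stop TAA at 28 → 12 nt.
Frame 2: TGT TTC GGT CTA CTG TAA TGC ATC TGT AAG GAG GTT GAG ATG CAA TAG CAA ACG ACC GTC CCT ACT ACT TCC GTA TTG — ATG at 41, stop TAG at 47 → 9 nt.
Frame 3: GTT TCG GTC TAC TGT AAT GCA TCT GTA AGG AGG TTG AGA TGC AAT AGC AAA CGA CCG TCC CTA CTA CTT CCG TAT TGG — no ATG→stop ORF.
Largest ORF found is 10 codons < 12, so no.

no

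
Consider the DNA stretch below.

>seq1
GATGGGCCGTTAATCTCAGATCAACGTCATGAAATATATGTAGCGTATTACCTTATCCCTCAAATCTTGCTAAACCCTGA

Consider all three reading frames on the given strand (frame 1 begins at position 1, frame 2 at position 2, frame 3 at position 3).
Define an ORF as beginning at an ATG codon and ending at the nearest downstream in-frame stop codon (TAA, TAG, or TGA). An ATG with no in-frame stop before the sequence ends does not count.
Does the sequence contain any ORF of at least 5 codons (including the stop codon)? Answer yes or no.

Frame 1: GAT GGG CCG TTA ATC TCA GAT CAA CGT CAT GAA ATA TAT GTA GCG TAT TAC CTT ATC CCT CAA ATC TTG CTA AAC CCT — no ATG→stop ORF.
Frame 2: ATG GGC CGT TAA TCT CAG ATC AAC GTC ATG AAA TAT ATG TAG CGT ATT ACC TTA TCC CTC AAA TCT TGC TAA ACC CTG — ATG at 2, stop TAA at 11 → 12 nt; ATG at 29, stop TAG at 41 → 15 nt; ATG at 38, stop TAG at 41 → 6 nt.
Frame 3: TGG GCC GTT AAT CTC AGA TCA ACG TCA TGA AAT ATA TGT AGC GTA TTA CCT TAT CCC TCA AAT CTT GCT AAA CCC TGA — no ATG→stop ORF.
Frame 2 has an ORF of 5 codons (positions 29–43) ≥ 5, so yes.

yes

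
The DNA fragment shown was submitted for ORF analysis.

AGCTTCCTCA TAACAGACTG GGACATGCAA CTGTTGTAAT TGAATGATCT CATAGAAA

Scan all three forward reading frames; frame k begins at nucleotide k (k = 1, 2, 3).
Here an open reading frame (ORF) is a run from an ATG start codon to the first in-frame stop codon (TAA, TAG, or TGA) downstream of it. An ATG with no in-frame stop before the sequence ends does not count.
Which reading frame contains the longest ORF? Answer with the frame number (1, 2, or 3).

1

Frame 1: AGC TTC CTC ATA ACA GAC TGG GAC ATG CAA CTG TTG TAA TTG AAT GAT CTC ATA GAA — ATG at 25, stop TAA at 37 → 15 nt.
Frame 2: GCT TCC TCA TAA CAG ACT GGG ACA TGC AAC TGT TGT AAT TGA ATG ATC TCA TAG AAA — ATG at 44, stop TAG at 53 → 12 nt.
Frame 3: CTT CCT CAT AAC AGA CTG GGA CAT GCA ACT GTT GTA ATT GAA TGA TCT CAT AGA — no ATG→stop ORF.
Longest ORF is 15 nt in frame 1 (positions 25–39).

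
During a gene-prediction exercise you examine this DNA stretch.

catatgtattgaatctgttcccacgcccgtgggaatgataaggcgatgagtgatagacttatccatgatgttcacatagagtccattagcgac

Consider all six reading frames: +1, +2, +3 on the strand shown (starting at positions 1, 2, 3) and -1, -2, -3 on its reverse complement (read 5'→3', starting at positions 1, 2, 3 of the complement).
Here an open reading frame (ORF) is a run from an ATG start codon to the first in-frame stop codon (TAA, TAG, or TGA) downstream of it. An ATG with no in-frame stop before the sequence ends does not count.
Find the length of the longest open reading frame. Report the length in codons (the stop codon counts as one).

Reverse complement (5'→3'): GTCGCTAATGGACTCTATGTGAACATCATGGATAAGTCTATCACTCATCGCCTTATCATTCCCACGGGCGTGGGAACAGATTCAATACATATG
Frame +1: CAT ATG TAT TGA ATC TGT TCC CAC GCC CGT GGG AAT GAT AAG GCG ATG AGT GAT AGA CTT ATC CAT GAT GTT CAC ATA GAG TCC ATT AGC GAC — ATG at 4, stop TGA at 10 → 9 nt.
Frame +2: ATA TGT ATT GAA TCT GTT CCC ACG CCC GTG GGA ATG ATA AGG CGA TGA GTG ATA GAC TTA TCC ATG ATG TTC ACA TAG AGT CCA TTA GCG — ATG at 35, stop TGA at 47 → 15 nt; ATG at 65, stop TAG at 77 → 15 nt; ATG at 68, stop TAG at 77 → 12 nt.
Frame +3: TAT GTA TTG AAT CTG TTC CCA CGC CCG TGG GAA TGA TAA GGC GAT GAG TGA TAG ACT TAT CCA TGA TGT TCA CAT AGA GTC CAT TAG CGA — no ATG→stop ORF.
Frame -1: GTC GCT AAT GGA CTC TAT GTG AAC ATC ATG GAT AAG TCT ATC ACT CAT CGC CTT ATC ATT CCC ACG GGC GTG GGA ACA GAT TCA ATA CAT ATG — no ATG→stop ORF.
Frame -2: TCG CTA ATG GAC TCT ATG TGA ACA TCA TGG ATA AGT CTA TCA CTC ATC GCC TTA TCA TTC CCA CGG GCG TGG GAA CAG ATT CAA TAC ATA — ATG at 8, stop TGA at 20 → 15 nt; ATG at 17, stop TGA at 20 → 6 nt.
Frame -3: CGC TAA TGG ACT CTA TGT GAA CAT CAT GGA TAA GTC TAT CAC TCA TCG CCT TAT CAT TCC CAC GGG CGT GGG AAC AGA TTC AAT ACA TAT — no ATG→stop ORF.
Longest: frame +2, positions 35–49, 15 nt = 5 codons = 4 aa. → 5 codons.

5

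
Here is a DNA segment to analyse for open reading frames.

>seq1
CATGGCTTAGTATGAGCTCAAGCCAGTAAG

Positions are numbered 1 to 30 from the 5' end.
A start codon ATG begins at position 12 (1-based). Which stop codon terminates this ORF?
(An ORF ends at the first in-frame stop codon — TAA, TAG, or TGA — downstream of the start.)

TAA

Codons from position 12: ATG (12–14), AGC (15–17), TCA (18–20), AGC (21–23), CAG (24–26), TAA (27–29).
The first in-frame stop codon is TAA.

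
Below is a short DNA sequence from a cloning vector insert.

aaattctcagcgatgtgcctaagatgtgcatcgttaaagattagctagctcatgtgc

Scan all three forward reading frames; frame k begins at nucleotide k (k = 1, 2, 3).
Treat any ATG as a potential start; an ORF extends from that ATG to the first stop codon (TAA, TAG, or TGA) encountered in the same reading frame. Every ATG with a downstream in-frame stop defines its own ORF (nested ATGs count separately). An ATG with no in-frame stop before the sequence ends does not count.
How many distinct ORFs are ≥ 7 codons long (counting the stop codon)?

Frame 1: AAA TTC TCA GCG ATG TGC CTA AGA TGT GCA TCG TTA AAG ATT AGC TAG CTC ATG TGC — ATG at 13, stop TAG at 46 → 36 nt.
Frame 2: AAT TCT CAG CGA TGT GCC TAA GAT GTG CAT CGT TAA AGA TTA GCT AGC TCA TGT — no ATG→stop ORF.
Frame 3: ATT CTC AGC GAT GTG CCT AAG ATG TGC ATC GTT AAA GAT TAG CTA GCT CAT GTG — ATG at 24, stop TAG at 42 → 21 nt.
ORFs ≥ 7 codons: frame 1 13–48 (12 codons), frame 3 24–44 (7 codons). Count = 2.

2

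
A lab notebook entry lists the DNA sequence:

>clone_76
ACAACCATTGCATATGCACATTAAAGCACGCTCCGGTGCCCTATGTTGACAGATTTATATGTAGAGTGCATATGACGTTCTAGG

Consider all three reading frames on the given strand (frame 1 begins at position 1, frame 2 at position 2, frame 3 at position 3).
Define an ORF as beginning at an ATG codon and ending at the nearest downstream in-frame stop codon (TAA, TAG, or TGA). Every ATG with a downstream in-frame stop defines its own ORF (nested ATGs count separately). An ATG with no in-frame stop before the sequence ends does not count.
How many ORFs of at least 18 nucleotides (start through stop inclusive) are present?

Frame 1: ACA ACC ATT GCA TAT GCA CAT TAA AGC ACG CTC CGG TGC CCT ATG TTG ACA GAT TTA TAT GTA GAG TGC ATA TGA CGT TCT AGG — ATG at 43, stop TGA at 73 → 33 nt.
Frame 2: CAA CCA TTG CAT ATG CAC ATT AAA GCA CGC TCC GGT GCC CTA TGT TGA CAG ATT TAT ATG TAG AGT GCA TAT GAC GTT CTA — ATG at 14, stop TGA at 47 → 36 nt; ATG at 59, stop TAG at 62 → 6 nt.
Frame 3: AAC CAT TGC ATA TGC ACA TTA AAG CAC GCT CCG GTG CCC TAT GTT GAC AGA TTT ATA TGT AGA GTG CAT ATG ACG TTC TAG — ATG at 72, stop TAG at 81 → 12 nt.
ORFs ≥ 18 nucleotides: frame 1 43–75 (33 nucleotides), frame 2 14–49 (36 nucleotides). Count = 2.

2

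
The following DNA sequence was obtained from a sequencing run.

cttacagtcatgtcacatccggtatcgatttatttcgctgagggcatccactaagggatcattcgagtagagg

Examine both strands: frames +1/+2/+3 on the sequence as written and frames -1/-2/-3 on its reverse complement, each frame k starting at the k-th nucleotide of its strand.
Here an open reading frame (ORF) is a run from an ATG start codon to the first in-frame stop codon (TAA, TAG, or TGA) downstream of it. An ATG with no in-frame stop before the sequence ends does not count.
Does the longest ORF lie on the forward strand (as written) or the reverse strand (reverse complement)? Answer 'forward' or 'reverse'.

Reverse complement (5'→3'): CCTCTACTCGAATGATCCCTTAGTGGATGCCCTCAGCGAAATAAATCGATACCGGATGTGACATGACTGTAAG
Frame +1: CTT ACA GTC ATG TCA CAT CCG GTA TCG ATT TAT TTC GCT GAG GGC ATC CAC TAA GGG ATC ATT CGA GTA GAG — ATG at 10, stop TAA at 52 → 45 nt.
Frame +2: TTA CAG TCA TGT CAC ATC CGG TAT CGA TTT ATT TCG CTG AGG GCA TCC ACT AAG GGA TCA TTC GAG TAG AGG — no ATG→stop ORF.
Frame +3: TAC AGT CAT GTC ACA TCC GGT ATC GAT TTA TTT CGC TGA GGG CAT CCA CTA AGG GAT CAT TCG AGT AGA — no ATG→stop ORF.
Frame -1: CCT CTA CTC GAA TGA TCC CTT AGT GGA TGC CCT CAG CGA AAT AAA TCG ATA CCG GAT GTG ACA TGA CTG TAA — no ATG→stop ORF.
Frame -2: CTC TAC TCG AAT GAT CCC TTA GTG GAT GCC CTC AGC GAA ATA AAT CGA TAC CGG ATG TGA CAT GAC TGT AAG — ATG at 56, stop TGA at 59 → 6 nt.
Frame -3: TCT ACT CGA ATG ATC CCT TAG TGG ATG CCC TCA GCG AAA TAA ATC GAT ACC GGA TGT GAC ATG ACT GTA — ATG at 12, stop TAG at 21 → 12 nt; ATG at 27, stop TAA at 42 → 18 nt.
Forward-strand max 45 nt; reverse-strand max 18 nt. The forward strand has the longer ORF.

forward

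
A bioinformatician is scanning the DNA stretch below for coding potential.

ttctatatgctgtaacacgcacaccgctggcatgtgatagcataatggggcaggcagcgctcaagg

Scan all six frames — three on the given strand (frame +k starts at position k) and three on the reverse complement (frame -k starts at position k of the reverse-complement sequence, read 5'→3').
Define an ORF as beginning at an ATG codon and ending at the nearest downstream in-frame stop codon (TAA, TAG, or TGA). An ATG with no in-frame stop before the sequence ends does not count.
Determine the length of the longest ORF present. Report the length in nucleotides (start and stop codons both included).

Reverse complement (5'→3'): CCTTGAGCGCTGCCTGCCCCATTATGCTATCACATGCCAGCGGTGTGCGTGTTACAGCATATAGAA
Frame +1: TTC TAT ATG CTG TAA CAC GCA CAC CGC TGG CAT GTG ATA GCA TAA TGG GGC AGG CAG CGC TCA AGG — ATG at 7, stop TAA at 13 → 9 nt.
Frame +2: TCT ATA TGC TGT AAC ACG CAC ACC GCT GGC ATG TGA TAG CAT AAT GGG GCA GGC AGC GCT CAA — ATG at 32, stop TGA at 35 → 6 nt.
Frame +3: CTA TAT GCT GTA ACA CGC ACA CCG CTG GCA TGT GAT AGC ATA ATG GGG CAG GCA GCG CTC AAG — no ATG→stop ORF.
Frame -1: CCT TGA GCG CTG CCT GCC CCA TTA TGC TAT CAC ATG CCA GCG GTG TGC GTG TTA CAG CAT ATA GAA — no ATG→stop ORF.
Frame -2: CTT GAG CGC TGC CTG CCC CAT TAT GCT ATC ACA TGC CAG CGG TGT GCG TGT TAC AGC ATA TAG — no ATG→stop ORF.
Frame -3: TTG AGC GCT GCC TGC CCC ATT ATG CTA TCA CAT GCC AGC GGT GTG CGT GTT ACA GCA TAT AGA — no ATG→stop ORF.
Longest: frame +1, positions 7–15, 9 nt = 3 codons = 2 aa. → 9 nucleotides.

9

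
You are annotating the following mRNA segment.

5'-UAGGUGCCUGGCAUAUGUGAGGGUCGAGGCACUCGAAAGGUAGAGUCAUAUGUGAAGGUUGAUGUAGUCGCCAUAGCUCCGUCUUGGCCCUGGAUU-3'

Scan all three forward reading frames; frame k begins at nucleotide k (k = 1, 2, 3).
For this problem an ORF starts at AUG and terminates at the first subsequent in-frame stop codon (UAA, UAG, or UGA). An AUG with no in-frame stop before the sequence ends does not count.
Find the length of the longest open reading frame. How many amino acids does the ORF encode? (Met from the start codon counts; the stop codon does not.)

1

Frame 1: UAG GUG CCU GGC AUA UGU GAG GGU CGA GGC ACU CGA AAG GUA GAG UCA UAU GUG AAG GUU GAU GUA GUC GCC AUA GCU CCG UCU UGG CCC UGG AUU — no AUG→stop ORF.
Frame 2: AGG UGC CUG GCA UAU GUG AGG GUC GAG GCA CUC GAA AGG UAG AGU CAU AUG UGA AGG UUG AUG UAG UCG CCA UAG CUC CGU CUU GGC CCU GGA — AUG at 50, stop UGA at 53 → 6 nt; AUG at 62, stop UAG at 65 → 6 nt.
Frame 3: GGU GCC UGG CAU AUG UGA GGG UCG AGG CAC UCG AAA GGU AGA GUC AUA UGU GAA GGU UGA UGU AGU CGC CAU AGC UCC GUC UUG GCC CUG GAU — AUG at 15, stop UGA at 18 → 6 nt.
Longest: frame 2, positions 50–55, 6 nt = 2 codons = 1 aa. → 1 amino acids.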